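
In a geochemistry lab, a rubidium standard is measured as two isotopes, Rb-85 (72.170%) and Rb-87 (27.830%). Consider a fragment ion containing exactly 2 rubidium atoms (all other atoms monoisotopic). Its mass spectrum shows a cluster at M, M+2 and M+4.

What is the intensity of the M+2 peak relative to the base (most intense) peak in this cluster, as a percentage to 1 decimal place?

77.1%

(0.72170 + 0.27830)^2 gives M 0.5209, M+2 0.4017, M+4 0.0775; the largest is M.
P(M) = C(2,0) × 0.72170^2 × 0.27830^0 = 1 × 0.52085089 × 1.0000 = 0.520851 (base)
P(M+2) = C(2,1) × 0.72170^1 × 0.27830^1 = 2 × 0.7217 × 0.2783 = 0.401698
Relative intensity = 0.401698 / 0.520851 × 100 = 77.1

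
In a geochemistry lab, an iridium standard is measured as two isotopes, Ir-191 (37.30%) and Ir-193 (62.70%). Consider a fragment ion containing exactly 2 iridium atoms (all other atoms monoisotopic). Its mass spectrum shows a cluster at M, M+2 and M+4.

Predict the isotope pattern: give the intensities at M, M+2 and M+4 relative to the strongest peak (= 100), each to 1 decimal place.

Expanding (0.3730 + 0.6270)^2:
P(M) = 0.3730^2 = 0.139129
P(M+2) = 2 × 0.3730^1 × 0.6270^1 = 0.467742
P(M+4) = 0.6270^2 = 0.393129
The M+2 peak is largest (0.467742); scaling to 100 gives 29.7 : 100.0 : 84.0.

29.7 : 100.0 : 84.0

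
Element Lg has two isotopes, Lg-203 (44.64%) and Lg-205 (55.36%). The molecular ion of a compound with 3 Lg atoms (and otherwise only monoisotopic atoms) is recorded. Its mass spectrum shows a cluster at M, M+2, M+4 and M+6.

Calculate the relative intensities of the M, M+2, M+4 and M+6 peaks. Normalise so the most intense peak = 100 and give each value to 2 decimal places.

The 3 Lg atoms are independent, so intensities follow the terms of (0.4464 + 0.5536)^3.
P(M) = 0.4464^3 = 0.088955
P(M+2) = 3 × 0.4464^2 × 0.5536^1 = 0.330953
P(M+4) = 3 × 0.4464^1 × 0.5536^2 = 0.410429
P(M+6) = 0.5536^3 = 0.169663
The M+4 peak is largest (0.410429); scaling to 100 gives 21.67 : 80.64 : 100.00 : 41.34.

21.67 : 80.64 : 100.00 : 41.34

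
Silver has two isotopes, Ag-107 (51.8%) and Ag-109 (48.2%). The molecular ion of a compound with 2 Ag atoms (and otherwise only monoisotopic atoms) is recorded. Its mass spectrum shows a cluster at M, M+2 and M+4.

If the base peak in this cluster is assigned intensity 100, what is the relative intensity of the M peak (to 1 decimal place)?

(0.518 + 0.482)^2 gives M 0.2683, M+2 0.4994, M+4 0.2323; the largest is M+2.
P(M+2) = C(2,1) × 0.518^1 × 0.482^1 = 2 × 0.5180 × 0.4820 = 0.499352 (base)
P(M) = C(2,0) × 0.518^2 × 0.482^0 = 1 × 0.268324 × 1.0000 = 0.268324
Relative intensity = 0.268324 / 0.499352 × 100 = 53.7

53.7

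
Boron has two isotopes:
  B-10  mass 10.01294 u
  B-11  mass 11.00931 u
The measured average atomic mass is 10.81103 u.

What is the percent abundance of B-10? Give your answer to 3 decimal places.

19.900%

Writing the weighted mean with unknown fraction x of B-10:
10.01294·x + 11.00931·(1 − x) = 10.81103
(10.01294 − 11.00931)·x = 10.81103 − 11.00931
x = -0.19828 / -0.99637 = 0.19900 → 19.900% B-10, 80.100% B-11.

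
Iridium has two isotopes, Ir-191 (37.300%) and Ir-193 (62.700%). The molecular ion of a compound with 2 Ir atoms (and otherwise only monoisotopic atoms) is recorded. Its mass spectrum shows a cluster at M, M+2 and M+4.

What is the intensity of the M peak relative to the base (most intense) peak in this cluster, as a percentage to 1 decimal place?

Binomial terms of (0.37300 + 0.62700)^2: M 0.1391, M+2 0.4677, M+4 0.3931 → M+2 is the base peak.
P(M+2) = C(2,1) × 0.37300^1 × 0.62700^1 = 2 × 0.3730 × 0.6270 = 0.467742 (base)
P(M) = C(2,0) × 0.37300^2 × 0.62700^0 = 1 × 0.139129 × 1.0000 = 0.139129
Relative intensity = 0.139129 / 0.467742 × 100 = 29.7

29.7%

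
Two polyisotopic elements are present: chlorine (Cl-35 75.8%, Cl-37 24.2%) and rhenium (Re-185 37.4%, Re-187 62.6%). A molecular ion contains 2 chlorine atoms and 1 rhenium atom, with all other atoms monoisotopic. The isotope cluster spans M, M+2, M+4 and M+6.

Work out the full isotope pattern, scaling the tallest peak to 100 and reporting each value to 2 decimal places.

43.25 : 100.00 : 50.63 : 7.38

Chlorine pattern (n=2): 0.574564 : 0.366872 : 0.058564
Rhenium pattern (n=1): 0.3740 : 0.6260
Convolve the two distributions (both contribute in 2-u steps):
  M: 0.574564×0.3740 = 0.214887
  M+2: 0.574564×0.6260 + 0.366872×0.3740 = 0.496887
  M+4: 0.366872×0.6260 + 0.058564×0.3740 = 0.251565
  M+6: 0.058564×0.6260 = 0.036661
Scale to base peak (0.496887) = 100: 43.25 : 100.00 : 50.63 : 7.38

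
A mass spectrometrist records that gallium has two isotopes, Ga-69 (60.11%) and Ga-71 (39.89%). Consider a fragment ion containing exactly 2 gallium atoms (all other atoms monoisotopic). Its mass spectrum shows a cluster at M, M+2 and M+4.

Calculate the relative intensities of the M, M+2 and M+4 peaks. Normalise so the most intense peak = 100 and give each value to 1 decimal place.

75.3 : 100.0 : 33.2

Each Ga atom is independently Ga-69 (p = 0.6011) or Ga-71 (q = 0.3989); the cluster is the binomial expansion (p + q)^2.
P(M) = 0.6011^2 = 0.361321
P(M+2) = 2 × 0.6011^1 × 0.3989^1 = 0.479558
P(M+4) = 0.3989^2 = 0.159121
The M+2 peak is largest (0.479558); scaling to 100 gives 75.3 : 100.0 : 33.2.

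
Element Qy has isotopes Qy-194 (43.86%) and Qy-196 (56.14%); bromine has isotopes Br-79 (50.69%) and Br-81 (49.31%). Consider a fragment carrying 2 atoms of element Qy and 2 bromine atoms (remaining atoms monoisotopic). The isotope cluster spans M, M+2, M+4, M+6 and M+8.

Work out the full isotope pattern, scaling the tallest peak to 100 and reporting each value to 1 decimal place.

13.2 : 59.6 : 100.0 : 74.2 : 20.5

Element Qy pattern (n=2): 0.19236996 : 0.49246008 : 0.31516996
Bromine pattern (n=2): 0.25694761 : 0.49990478 : 0.24314761
Convolve the two distributions (both contribute in 2-u steps):
  M: 0.19236996×0.25694761 = 0.049429
  M+2: 0.19236996×0.49990478 + 0.49246008×0.25694761 = 0.222703
  M+4: 0.19236996×0.24314761 + 0.49246008×0.49990478 + 0.31516996×0.25694761 = 0.373940
  M+6: 0.49246008×0.24314761 + 0.31516996×0.49990478 = 0.277295
  M+8: 0.31516996×0.24314761 = 0.076633
Scale to base peak (0.373940) = 100: 13.2 : 59.6 : 100.0 : 74.2 : 20.5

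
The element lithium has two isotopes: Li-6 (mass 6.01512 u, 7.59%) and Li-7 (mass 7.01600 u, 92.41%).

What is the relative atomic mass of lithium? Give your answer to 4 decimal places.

Weight each isotope mass by its fractional abundance: 0.0759 × 6.01512 + 0.9241 × 7.01600
= 0.456548 + 6.483486 = 6.940034 u

6.9400 u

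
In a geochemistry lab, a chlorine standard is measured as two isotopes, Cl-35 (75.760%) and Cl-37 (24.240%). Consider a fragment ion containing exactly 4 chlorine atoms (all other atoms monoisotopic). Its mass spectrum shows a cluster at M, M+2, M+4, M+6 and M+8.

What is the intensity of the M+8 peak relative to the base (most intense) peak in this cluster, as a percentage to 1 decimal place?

0.8%

Binomial terms of (0.75760 + 0.24240)^4: M 0.3294, M+2 0.4216, M+4 0.2023, M+6 0.0432, M+8 0.0035 → M+2 is the base peak.
P(M+2) = C(4,1) × 0.75760^3 × 0.24240^1 = 4 × 0.4348304 × 0.2424 = 0.421612 (base)
P(M+8) = C(4,4) × 0.75760^0 × 0.24240^4 = 1 × 1.0000 × 0.00345247 = 0.003452
Relative intensity = 0.003452 / 0.421612 × 100 = 0.8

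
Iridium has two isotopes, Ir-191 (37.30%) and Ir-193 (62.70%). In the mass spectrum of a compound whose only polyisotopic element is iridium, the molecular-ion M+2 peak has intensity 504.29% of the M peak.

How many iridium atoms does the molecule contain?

The M+2/M ratio from n Ir atoms is n · q/p = n · 0.6270/0.3730.
n = 5.0429 × 0.3730/0.6270 = 3.00 ≈ 3

3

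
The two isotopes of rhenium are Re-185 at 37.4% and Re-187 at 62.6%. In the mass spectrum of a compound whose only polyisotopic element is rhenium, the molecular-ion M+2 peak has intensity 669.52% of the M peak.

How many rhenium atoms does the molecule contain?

4

With n Re atoms, P(M+2)/P(M) = C(n,1)·p^(n−1)q / p^n = n·q/p = n · 0.626/0.374.
n = 6.6952 × 0.374/0.626 = 4.00 ≈ 4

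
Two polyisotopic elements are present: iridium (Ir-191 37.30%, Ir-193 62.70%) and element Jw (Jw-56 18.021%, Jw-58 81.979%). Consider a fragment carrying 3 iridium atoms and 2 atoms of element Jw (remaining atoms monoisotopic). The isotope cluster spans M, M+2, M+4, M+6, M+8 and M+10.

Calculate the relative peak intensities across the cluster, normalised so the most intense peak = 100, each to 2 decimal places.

0.46 : 6.47 : 34.33 : 85.18 : 100.00 : 44.96

Iridium pattern (n=3): 0.05189512 : 0.26170165 : 0.43991135 : 0.24649188
Element Jw pattern (n=2): 0.03247564 : 0.29546871 : 0.67205564
Convolve the two distributions (both contribute in 2-u steps):
  M: 0.05189512×0.03247564 = 0.001685
  M+2: 0.05189512×0.29546871 + 0.26170165×0.03247564 = 0.023832
  M+4: 0.05189512×0.67205564 + 0.26170165×0.29546871 + 0.43991135×0.03247564 = 0.126487
  M+6: 0.26170165×0.67205564 + 0.43991135×0.29546871 + 0.24649188×0.03247564 = 0.313863
  M+8: 0.43991135×0.67205564 + 0.24649188×0.29546871 = 0.368476
  M+10: 0.24649188×0.67205564 = 0.165656
Scale to base peak (0.368476) = 100: 0.46 : 6.47 : 34.33 : 85.18 : 100.00 : 44.96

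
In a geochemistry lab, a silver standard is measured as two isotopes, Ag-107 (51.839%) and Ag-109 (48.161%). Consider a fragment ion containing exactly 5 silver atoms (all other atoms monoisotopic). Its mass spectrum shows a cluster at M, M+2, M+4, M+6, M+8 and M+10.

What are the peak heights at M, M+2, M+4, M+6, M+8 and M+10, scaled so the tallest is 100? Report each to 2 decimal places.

11.59 : 53.82 : 100.00 : 92.90 : 43.16 : 8.02

Expanding (0.51839 + 0.48161)^5:
P(M) = 0.51839^5 = 0.037435
P(M+2) = 5 × 0.51839^4 × 0.48161^1 = 0.173897
P(M+4) = 10 × 0.51839^3 × 0.48161^2 = 0.323118
P(M+6) = 10 × 0.51839^2 × 0.48161^3 = 0.300192
P(M+8) = 5 × 0.51839^1 × 0.48161^4 = 0.139447
P(M+10) = 0.48161^5 = 0.025911
The M+4 peak is largest (0.323118); scaling to 100 gives 11.59 : 53.82 : 100.00 : 92.90 : 43.16 : 8.02.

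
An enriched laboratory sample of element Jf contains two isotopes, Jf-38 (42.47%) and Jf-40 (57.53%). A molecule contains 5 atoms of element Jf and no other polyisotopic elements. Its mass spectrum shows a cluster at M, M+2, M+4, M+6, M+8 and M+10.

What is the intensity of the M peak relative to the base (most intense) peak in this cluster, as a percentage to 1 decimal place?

Binomial terms of (0.4247 + 0.5753)^5: M 0.0138, M+2 0.0936, M+4 0.2535, M+6 0.3434, M+8 0.2326, M+10 0.0630 → M+6 is the base peak.
P(M+6) = C(5,3) × 0.4247^2 × 0.5753^3 = 10 × 0.18037009 × 0.19040709 = 0.343437 (base)
P(M) = C(5,0) × 0.4247^5 × 0.5753^0 = 1 × 0.01381692 × 1.0000 = 0.013817
Relative intensity = 0.013817 / 0.343437 × 100 = 4.0

4.0%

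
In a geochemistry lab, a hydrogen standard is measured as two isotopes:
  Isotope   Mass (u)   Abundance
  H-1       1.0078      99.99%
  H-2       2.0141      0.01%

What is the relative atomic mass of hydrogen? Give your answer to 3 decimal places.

1.008 u

Ar = Σ fᵢ·mᵢ = 0.9999 × 1.0078 + 0.0001 × 2.0141
= 1.00770 + 0.00020 = 1.00790 u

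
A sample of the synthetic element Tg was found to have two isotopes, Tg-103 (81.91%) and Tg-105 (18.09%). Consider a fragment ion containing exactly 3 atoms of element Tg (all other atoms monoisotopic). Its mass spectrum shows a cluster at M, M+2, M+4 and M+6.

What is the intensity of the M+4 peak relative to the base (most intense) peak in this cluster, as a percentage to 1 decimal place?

14.6%

Binomial terms of (0.8191 + 0.1809)^3: M 0.5496, M+2 0.3641, M+4 0.0804, M+6 0.0059 → M is the base peak.
P(M) = C(3,0) × 0.8191^3 × 0.1809^0 = 1 × 0.54955451 × 1.0000 = 0.549555 (base)
P(M+4) = C(3,2) × 0.8191^1 × 0.1809^2 = 3 × 0.8191 × 0.03272481 = 0.080415
Relative intensity = 0.080415 / 0.549555 × 100 = 14.6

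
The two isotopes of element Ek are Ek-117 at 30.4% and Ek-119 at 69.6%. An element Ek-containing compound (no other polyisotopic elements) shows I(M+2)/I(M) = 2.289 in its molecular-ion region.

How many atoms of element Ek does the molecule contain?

1

For n independent Ek atoms, I(M+2)/I(M) = n · (abundance Ek-119) / (abundance Ek-117) = n · 0.696/0.304.
n = 2.289 × 0.304/0.696 = 1.00 ≈ 1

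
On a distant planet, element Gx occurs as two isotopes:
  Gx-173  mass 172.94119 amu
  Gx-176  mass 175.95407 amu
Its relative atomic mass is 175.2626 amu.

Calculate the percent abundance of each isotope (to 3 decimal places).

Writing the weighted mean with unknown fraction x of Gx-173:
172.94119·x + 175.95407·(1 − x) = 175.2626
(172.94119 − 175.95407)·x = 175.2626 − 175.95407
x = -0.69147 / -3.01288 = 0.22950 → 22.950% Gx-173, 77.050% Gx-176.

Gx-173: 22.950%, Gx-176: 77.050%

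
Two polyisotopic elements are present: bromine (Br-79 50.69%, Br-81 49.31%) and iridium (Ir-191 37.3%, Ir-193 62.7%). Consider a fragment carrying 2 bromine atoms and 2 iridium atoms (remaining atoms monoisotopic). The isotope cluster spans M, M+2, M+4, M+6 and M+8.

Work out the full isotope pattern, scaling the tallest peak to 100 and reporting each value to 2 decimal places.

Bromine pattern (n=2): 0.25694761 : 0.49990478 : 0.24314761
Iridium pattern (n=2): 0.139129 : 0.467742 : 0.393129
Convolve the two distributions (both contribute in 2-u steps):
  M: 0.25694761×0.139129 = 0.035749
  M+2: 0.25694761×0.467742 + 0.49990478×0.139129 = 0.189736
  M+4: 0.25694761×0.393129 + 0.49990478×0.467742 + 0.24314761×0.139129 = 0.368669
  M+6: 0.49990478×0.393129 + 0.24314761×0.467742 = 0.310257
  M+8: 0.24314761×0.393129 = 0.095588
Scale to base peak (0.368669) = 100: 9.70 : 51.47 : 100.00 : 84.16 : 25.93

9.70 : 51.47 : 100.00 : 84.16 : 25.93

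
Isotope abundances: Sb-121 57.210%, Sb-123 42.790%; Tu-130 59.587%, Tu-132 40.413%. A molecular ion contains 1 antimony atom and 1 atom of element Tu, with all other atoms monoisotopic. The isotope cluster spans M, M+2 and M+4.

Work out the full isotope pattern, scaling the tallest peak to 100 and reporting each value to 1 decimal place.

Antimony pattern (n=1): 0.5721 : 0.4279
Element Tu pattern (n=1): 0.59587 : 0.40413
Convolve the two distributions (both contribute in 2-u steps):
  M: 0.5721×0.59587 = 0.340897
  M+2: 0.5721×0.40413 + 0.4279×0.59587 = 0.486176
  M+4: 0.4279×0.40413 = 0.172927
Scale to base peak (0.486176) = 100: 70.1 : 100.0 : 35.6

70.1 : 100.0 : 35.6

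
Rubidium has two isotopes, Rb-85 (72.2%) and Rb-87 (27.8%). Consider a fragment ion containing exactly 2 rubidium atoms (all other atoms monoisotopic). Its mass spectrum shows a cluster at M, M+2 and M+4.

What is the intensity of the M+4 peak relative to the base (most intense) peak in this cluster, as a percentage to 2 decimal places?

Binomial terms of (0.722 + 0.278)^2: M 0.5213, M+2 0.4014, M+4 0.0773 → M is the base peak.
P(M) = C(2,0) × 0.722^2 × 0.278^0 = 1 × 0.521284 × 1.0000 = 0.521284 (base)
P(M+4) = C(2,2) × 0.722^0 × 0.278^2 = 1 × 1.0000 × 0.077284 = 0.077284
Relative intensity = 0.077284 / 0.521284 × 100 = 14.83

14.83%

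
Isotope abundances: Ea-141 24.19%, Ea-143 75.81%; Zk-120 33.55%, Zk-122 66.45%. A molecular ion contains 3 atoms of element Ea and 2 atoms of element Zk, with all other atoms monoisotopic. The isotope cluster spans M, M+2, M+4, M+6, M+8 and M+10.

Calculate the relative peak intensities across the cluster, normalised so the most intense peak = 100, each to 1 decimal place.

Element Ea pattern (n=3): 0.01415493 : 0.13308205 : 0.41707112 : 0.4356919
Element Zk pattern (n=2): 0.11256025 : 0.4458795 : 0.44156025
Convolve the two distributions (both contribute in 2-u steps):
  M: 0.01415493×0.11256025 = 0.001593
  M+2: 0.01415493×0.4458795 + 0.13308205×0.11256025 = 0.021291
  M+4: 0.01415493×0.44156025 + 0.13308205×0.4458795 + 0.41707112×0.11256025 = 0.112534
  M+6: 0.13308205×0.44156025 + 0.41707112×0.4458795 + 0.4356919×0.11256025 = 0.293769
  M+8: 0.41707112×0.44156025 + 0.4356919×0.4458795 = 0.378428
  M+10: 0.4356919×0.44156025 = 0.192384
Scale to base peak (0.378428) = 100: 0.4 : 5.6 : 29.7 : 77.6 : 100.0 : 50.8

0.4 : 5.6 : 29.7 : 77.6 : 100.0 : 50.8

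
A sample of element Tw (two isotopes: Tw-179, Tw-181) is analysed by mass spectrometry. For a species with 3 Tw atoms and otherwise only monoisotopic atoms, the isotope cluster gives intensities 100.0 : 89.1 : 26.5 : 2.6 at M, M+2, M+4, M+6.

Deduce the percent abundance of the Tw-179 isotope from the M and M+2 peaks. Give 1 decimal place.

77.1%

Let p = fractional abundance of Tw-179. I(M+2)/I(M) = [C(3,1)·p^2·(1−p)] / p^3 = 3·(1−p)/p = 89.1/100.0 = 0.8910
(1−p)/p = 0.8910/3 = 0.2970  ⇒  p = 1/(1 + 0.2970) = 0.7710
Tw-179: 77.1%, Tw-181: 22.9%.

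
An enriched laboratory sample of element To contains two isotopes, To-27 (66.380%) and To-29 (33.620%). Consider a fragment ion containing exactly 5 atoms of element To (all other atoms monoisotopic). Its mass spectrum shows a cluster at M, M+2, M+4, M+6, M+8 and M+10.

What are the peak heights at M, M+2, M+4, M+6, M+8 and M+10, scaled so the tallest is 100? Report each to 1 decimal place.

Expanding (0.66380 + 0.33620)^5:
P(M) = 0.66380^5 = 0.128880
P(M+2) = 5 × 0.66380^4 × 0.33620^1 = 0.326375
P(M+4) = 10 × 0.66380^3 × 0.33620^2 = 0.330603
P(M+6) = 10 × 0.66380^2 × 0.33620^3 = 0.167443
P(M+8) = 5 × 0.66380^1 × 0.33620^4 = 0.042403
P(M+10) = 0.33620^5 = 0.004295
The M+4 peak is largest (0.330603); scaling to 100 gives 39.0 : 98.7 : 100.0 : 50.6 : 12.8 : 1.3.

39.0 : 98.7 : 100.0 : 50.6 : 12.8 : 1.3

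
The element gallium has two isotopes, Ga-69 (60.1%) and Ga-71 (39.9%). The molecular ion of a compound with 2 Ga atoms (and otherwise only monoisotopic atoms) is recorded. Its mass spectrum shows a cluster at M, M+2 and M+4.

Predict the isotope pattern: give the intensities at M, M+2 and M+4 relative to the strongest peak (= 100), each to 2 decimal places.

75.31 : 100.00 : 33.19

The 2 Ga atoms are independent, so intensities follow the terms of (0.601 + 0.399)^2.
P(M) = 0.601^2 = 0.361201
P(M+2) = 2 × 0.601^1 × 0.399^1 = 0.479598
P(M+4) = 0.399^2 = 0.159201
The M+2 peak is largest (0.479598); scaling to 100 gives 75.31 : 100.00 : 33.19.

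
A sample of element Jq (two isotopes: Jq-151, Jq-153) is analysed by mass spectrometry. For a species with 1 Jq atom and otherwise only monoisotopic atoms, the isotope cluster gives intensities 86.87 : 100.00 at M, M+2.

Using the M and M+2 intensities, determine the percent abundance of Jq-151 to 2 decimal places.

Let p = fractional abundance of Jq-151. I(M+2)/I(M) = [C(1,1)·p^0·(1−p)] / p^1 = 1·(1−p)/p = 100.00/86.87 = 1.1511
(1−p)/p = 1.1511/1 = 1.1511  ⇒  p = 1/(1 + 1.1511) = 0.4649
Jq-151: 46.49%, Jq-153: 53.51%.

46.49%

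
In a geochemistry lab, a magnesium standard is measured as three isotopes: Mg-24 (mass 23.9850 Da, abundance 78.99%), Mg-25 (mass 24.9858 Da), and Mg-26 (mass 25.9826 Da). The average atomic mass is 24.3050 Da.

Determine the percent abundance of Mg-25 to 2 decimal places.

10.00%

The remaining 21.01% is split between Mg-25 (fraction x) and Mg-26 (fraction 0.2101 − x).
Substituting: 24.9858x + 25.9826(0.2101 − x) = 5.3592485
(24.9858 − 25.9826)x = -0.09969576  ⇒  x = 0.10002, y = 0.11008
Mg-25: 10.00%, Mg-26: 11.01%.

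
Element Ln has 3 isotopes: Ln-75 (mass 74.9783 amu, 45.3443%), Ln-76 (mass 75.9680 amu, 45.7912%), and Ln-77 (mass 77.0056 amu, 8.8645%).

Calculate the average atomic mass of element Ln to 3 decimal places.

Average mass = Σ (abundance × isotope mass) = 0.453443 × 74.9783 + 0.457912 × 75.9680 + 0.088645 × 77.0056
= 33.99839 + 34.78666 + 6.82616 = 75.61121 amu

75.611 amu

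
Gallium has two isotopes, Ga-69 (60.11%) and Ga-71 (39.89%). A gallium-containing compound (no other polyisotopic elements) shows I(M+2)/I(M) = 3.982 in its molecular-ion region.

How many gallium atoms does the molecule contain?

For n independent Ga atoms, I(M+2)/I(M) = n · (abundance Ga-71) / (abundance Ga-69) = n · 0.3989/0.6011.
n = 3.982 × 0.6011/0.3989 = 6.00 ≈ 6

6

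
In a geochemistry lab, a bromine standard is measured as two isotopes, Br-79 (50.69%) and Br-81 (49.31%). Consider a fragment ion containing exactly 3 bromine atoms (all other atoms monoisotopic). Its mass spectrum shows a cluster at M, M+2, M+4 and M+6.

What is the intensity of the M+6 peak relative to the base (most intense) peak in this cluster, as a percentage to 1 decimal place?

31.5%

Term probabilities: M 0.1302, M+2 0.3801, M+4 0.3698, M+6 0.1199. Base peak = M+2.
P(M+2) = C(3,1) × 0.5069^2 × 0.4931^1 = 3 × 0.25694761 × 0.4931 = 0.380103 (base)
P(M+6) = C(3,3) × 0.5069^0 × 0.4931^3 = 1 × 1.0000 × 0.11989609 = 0.119896
Relative intensity = 0.119896 / 0.380103 × 100 = 31.5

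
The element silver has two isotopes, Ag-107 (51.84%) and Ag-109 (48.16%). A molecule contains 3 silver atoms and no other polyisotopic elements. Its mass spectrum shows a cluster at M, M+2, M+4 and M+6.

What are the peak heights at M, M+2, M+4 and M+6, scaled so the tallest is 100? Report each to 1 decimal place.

35.9 : 100.0 : 92.9 : 28.8

The 3 Ag atoms are independent, so intensities follow the terms of (0.5184 + 0.4816)^3.
P(M) = 0.5184^3 = 0.139314
P(M+2) = 3 × 0.5184^2 × 0.4816^1 = 0.388273
P(M+4) = 3 × 0.5184^1 × 0.4816^2 = 0.360711
P(M+6) = 0.4816^3 = 0.111702
The M+2 peak is largest (0.388273); scaling to 100 gives 35.9 : 100.0 : 92.9 : 28.8.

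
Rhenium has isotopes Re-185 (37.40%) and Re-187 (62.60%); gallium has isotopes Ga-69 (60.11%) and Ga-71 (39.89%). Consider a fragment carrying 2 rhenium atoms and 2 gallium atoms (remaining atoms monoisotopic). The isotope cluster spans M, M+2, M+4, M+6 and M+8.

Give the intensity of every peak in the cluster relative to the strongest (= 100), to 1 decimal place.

13.0 : 60.8 : 100.0 : 67.6 : 16.1

Rhenium pattern (n=2): 0.139876 : 0.468248 : 0.391876
Gallium pattern (n=2): 0.36132121 : 0.47955758 : 0.15912121
Convolve the two distributions (both contribute in 2-u steps):
  M: 0.139876×0.36132121 = 0.050540
  M+2: 0.139876×0.47955758 + 0.468248×0.36132121 = 0.236267
  M+4: 0.139876×0.15912121 + 0.468248×0.47955758 + 0.391876×0.36132121 = 0.388402
  M+6: 0.468248×0.15912121 + 0.391876×0.47955758 = 0.262435
  M+8: 0.391876×0.15912121 = 0.062356
Scale to base peak (0.388402) = 100: 13.0 : 60.8 : 100.0 : 67.6 : 16.1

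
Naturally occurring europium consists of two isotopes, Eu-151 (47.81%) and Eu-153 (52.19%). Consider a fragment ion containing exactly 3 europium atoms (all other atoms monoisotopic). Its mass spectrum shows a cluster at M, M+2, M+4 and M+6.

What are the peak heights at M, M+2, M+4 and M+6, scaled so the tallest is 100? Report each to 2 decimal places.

27.97 : 91.61 : 100.00 : 36.39

Each Eu atom is independently Eu-151 (p = 0.4781) or Eu-153 (q = 0.5219); the cluster is the binomial expansion (p + q)^3.
P(M) = 0.4781^3 = 0.109284
P(M+2) = 3 × 0.4781^2 × 0.5219^1 = 0.357887
P(M+4) = 3 × 0.4781^1 × 0.5219^2 = 0.390674
P(M+6) = 0.5219^3 = 0.142155
The M+4 peak is largest (0.390674); scaling to 100 gives 27.97 : 91.61 : 100.00 : 36.39.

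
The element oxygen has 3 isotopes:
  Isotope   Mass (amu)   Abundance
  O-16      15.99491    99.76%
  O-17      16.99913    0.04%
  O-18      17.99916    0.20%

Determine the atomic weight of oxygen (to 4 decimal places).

Weight each isotope mass by its fractional abundance: 0.9976 × 15.99491 + 0.0004 × 16.99913 + 0.0020 × 17.99916
= 15.956522 + 0.006800 + 0.035998 = 15.999320 amu

15.9993 amu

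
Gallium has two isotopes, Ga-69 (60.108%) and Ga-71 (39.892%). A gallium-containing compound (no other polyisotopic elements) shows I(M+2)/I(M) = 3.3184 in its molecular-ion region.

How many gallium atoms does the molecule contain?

5

The M+2/M ratio from n Ga atoms is n · q/p = n · 0.39892/0.60108.
n = 3.3184 × 0.60108/0.39892 = 5.00 ≈ 5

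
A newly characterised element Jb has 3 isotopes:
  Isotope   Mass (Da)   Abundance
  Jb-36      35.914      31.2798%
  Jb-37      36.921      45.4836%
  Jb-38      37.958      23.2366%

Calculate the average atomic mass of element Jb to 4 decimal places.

Weight each isotope mass by its fractional abundance: 0.312798 × 35.914 + 0.454836 × 36.921 + 0.232366 × 37.958
= 11.23383 + 16.79300 + 8.82015 = 36.84698 Da

36.8470 Da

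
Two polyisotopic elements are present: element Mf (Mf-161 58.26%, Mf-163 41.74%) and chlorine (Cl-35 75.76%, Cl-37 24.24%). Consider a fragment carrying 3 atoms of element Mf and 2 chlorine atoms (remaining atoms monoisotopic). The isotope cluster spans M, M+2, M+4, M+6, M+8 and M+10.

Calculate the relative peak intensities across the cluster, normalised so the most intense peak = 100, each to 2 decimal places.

Element Mf pattern (n=3): 0.1977477 : 0.42502518 : 0.30450654 : 0.07272058
Chlorine pattern (n=2): 0.57395776 : 0.36728448 : 0.05875776
Convolve the two distributions (both contribute in 2-u steps):
  M: 0.1977477×0.57395776 = 0.113499
  M+2: 0.1977477×0.36728448 + 0.42502518×0.57395776 = 0.316576
  M+4: 0.1977477×0.05875776 + 0.42502518×0.36728448 + 0.30450654×0.57395776 = 0.342498
  M+6: 0.42502518×0.05875776 + 0.30450654×0.36728448 + 0.07272058×0.57395776 = 0.178553
  M+8: 0.30450654×0.05875776 + 0.07272058×0.36728448 = 0.044601
  M+10: 0.07272058×0.05875776 = 0.004273
Scale to base peak (0.342498) = 100: 33.14 : 92.43 : 100.00 : 52.13 : 13.02 : 1.25

33.14 : 92.43 : 100.00 : 52.13 : 13.02 : 1.25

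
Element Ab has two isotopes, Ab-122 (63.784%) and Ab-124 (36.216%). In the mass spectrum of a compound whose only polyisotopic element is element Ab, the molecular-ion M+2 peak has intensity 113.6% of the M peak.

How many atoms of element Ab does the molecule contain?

The M+2/M ratio from n Ab atoms is n · q/p = n · 0.36216/0.63784.
n = 1.136 × 0.63784/0.36216 = 2.00 ≈ 2

2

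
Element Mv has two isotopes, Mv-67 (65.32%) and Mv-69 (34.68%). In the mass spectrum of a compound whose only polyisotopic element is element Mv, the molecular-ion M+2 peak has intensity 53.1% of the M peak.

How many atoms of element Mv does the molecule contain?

For n independent Mv atoms, I(M+2)/I(M) = n · (abundance Mv-69) / (abundance Mv-67) = n · 0.3468/0.6532.
n = 0.531 × 0.6532/0.3468 = 1.00 ≈ 1

1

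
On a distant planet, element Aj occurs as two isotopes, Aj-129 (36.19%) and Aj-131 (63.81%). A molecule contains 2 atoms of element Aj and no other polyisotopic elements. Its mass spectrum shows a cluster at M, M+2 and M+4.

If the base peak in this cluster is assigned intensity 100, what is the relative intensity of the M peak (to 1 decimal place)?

Term probabilities: M 0.1310, M+2 0.4619, M+4 0.4072. Base peak = M+2.
P(M+2) = C(2,1) × 0.3619^1 × 0.6381^1 = 2 × 0.3619 × 0.6381 = 0.461857 (base)
P(M) = C(2,0) × 0.3619^2 × 0.6381^0 = 1 × 0.13097161 × 1.0000 = 0.130972
Relative intensity = 0.130972 / 0.461857 × 100 = 28.4

28.4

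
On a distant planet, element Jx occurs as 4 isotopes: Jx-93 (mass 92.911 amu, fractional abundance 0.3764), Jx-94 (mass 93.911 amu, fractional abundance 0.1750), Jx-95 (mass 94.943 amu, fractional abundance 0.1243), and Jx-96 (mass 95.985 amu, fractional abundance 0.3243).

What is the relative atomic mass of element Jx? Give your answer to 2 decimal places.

94.34 amu

Weight each isotope mass by its fractional abundance: 0.3764 × 92.911 + 0.1750 × 93.911 + 0.1243 × 94.943 + 0.3243 × 95.985
= 34.9717 + 16.4344 + 11.8014 + 31.1279 = 94.3354 amu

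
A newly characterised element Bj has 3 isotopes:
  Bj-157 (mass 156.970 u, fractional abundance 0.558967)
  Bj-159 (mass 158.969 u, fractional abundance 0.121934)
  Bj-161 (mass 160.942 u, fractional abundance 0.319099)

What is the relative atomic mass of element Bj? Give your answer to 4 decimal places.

158.4812 u

Average mass = Σ (abundance × isotope mass) = 0.558967 × 156.970 + 0.121934 × 158.969 + 0.319099 × 160.942
= 87.74105 + 19.38373 + 51.35643 = 158.48121 u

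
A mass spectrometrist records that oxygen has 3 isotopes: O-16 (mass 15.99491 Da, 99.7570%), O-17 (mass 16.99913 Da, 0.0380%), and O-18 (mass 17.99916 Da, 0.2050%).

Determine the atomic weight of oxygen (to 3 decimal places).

Average mass = Σ (abundance × isotope mass) = 0.997570 × 15.99491 + 0.000380 × 16.99913 + 0.002050 × 17.99916
= 15.956042 + 0.006460 + 0.036898 = 15.999400 Da

15.999 Da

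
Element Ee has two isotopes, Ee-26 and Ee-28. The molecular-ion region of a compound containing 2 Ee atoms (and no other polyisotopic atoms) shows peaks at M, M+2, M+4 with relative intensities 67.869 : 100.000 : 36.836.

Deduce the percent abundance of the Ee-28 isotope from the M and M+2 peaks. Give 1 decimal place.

Write p for the Ee-26 fraction. I(M+2)/I(M) = [C(2,1)·p^1·(1−p)] / p^2 = 2·(1−p)/p = 100.000/67.869 = 1.4734
(1−p)/p = 1.4734/2 = 0.7367  ⇒  p = 1/(1 + 0.7367) = 0.5758
Ee-26: 57.6%, Ee-28: 42.4%.

42.4%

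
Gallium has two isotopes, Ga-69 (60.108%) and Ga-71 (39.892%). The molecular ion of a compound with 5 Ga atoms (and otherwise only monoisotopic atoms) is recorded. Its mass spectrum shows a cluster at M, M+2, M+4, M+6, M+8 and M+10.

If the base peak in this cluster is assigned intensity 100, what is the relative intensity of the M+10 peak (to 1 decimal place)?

2.9

(0.60108 + 0.39892)^5 gives M 0.0785, M+2 0.2604, M+4 0.3456, M+6 0.2294, M+8 0.0761, M+10 0.0101; the largest is M+4.
P(M+4) = C(5,2) × 0.60108^3 × 0.39892^2 = 10 × 0.2171685 × 0.15913717 = 0.345596 (base)
P(M+10) = C(5,5) × 0.60108^0 × 0.39892^5 = 1 × 1.0000 × 0.0101025 = 0.010103
Relative intensity = 0.010103 / 0.345596 × 100 = 2.9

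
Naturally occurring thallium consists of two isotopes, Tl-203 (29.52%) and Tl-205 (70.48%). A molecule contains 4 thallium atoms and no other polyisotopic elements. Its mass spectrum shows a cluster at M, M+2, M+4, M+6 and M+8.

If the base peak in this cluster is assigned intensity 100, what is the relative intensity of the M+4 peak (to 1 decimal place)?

62.8

(0.2952 + 0.7048)^4 gives M 0.0076, M+2 0.0725, M+4 0.2597, M+6 0.4134, M+8 0.2468; the largest is M+6.
P(M+6) = C(4,3) × 0.2952^1 × 0.7048^3 = 4 × 0.2952 × 0.35010449 = 0.413403 (base)
P(M+4) = C(4,2) × 0.2952^2 × 0.7048^2 = 6 × 0.08714304 × 0.49674304 = 0.259726
Relative intensity = 0.259726 / 0.413403 × 100 = 62.8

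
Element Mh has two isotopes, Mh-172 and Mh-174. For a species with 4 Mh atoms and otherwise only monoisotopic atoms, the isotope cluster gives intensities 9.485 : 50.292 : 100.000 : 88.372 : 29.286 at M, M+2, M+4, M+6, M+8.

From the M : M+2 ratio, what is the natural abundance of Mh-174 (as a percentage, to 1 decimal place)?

Write p for the Mh-172 fraction. I(M+2)/I(M) = [C(4,1)·p^3·(1−p)] / p^4 = 4·(1−p)/p = 50.292/9.485 = 5.3023
(1−p)/p = 5.3023/4 = 1.3256  ⇒  p = 1/(1 + 1.3256) = 0.4300
Mh-172: 43.0%, Mh-174: 57.0%.

57.0%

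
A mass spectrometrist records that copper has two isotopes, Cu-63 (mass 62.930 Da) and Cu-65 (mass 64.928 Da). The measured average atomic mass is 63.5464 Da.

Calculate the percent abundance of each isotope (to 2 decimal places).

Writing the weighted mean with unknown fraction x of Cu-63:
62.930·x + 64.928·(1 − x) = 63.5464
(62.930 − 64.928)·x = 63.5464 − 64.928
x = -1.3816 / -1.998 = 0.69149 → 69.15% Cu-63, 30.85% Cu-65.

Cu-63: 69.15%, Cu-65: 30.85%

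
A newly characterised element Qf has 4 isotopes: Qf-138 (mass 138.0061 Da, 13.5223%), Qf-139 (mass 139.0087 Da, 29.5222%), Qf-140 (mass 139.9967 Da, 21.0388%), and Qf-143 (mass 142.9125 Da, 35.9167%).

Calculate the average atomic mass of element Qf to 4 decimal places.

140.4831 Da

The abundance-weighted mean is 0.135223 × 138.0061 + 0.295222 × 139.0087 + 0.210388 × 139.9967 + 0.359167 × 142.9125
= 18.66160 + 41.03843 + 29.45363 + 51.32945 = 140.48311 Da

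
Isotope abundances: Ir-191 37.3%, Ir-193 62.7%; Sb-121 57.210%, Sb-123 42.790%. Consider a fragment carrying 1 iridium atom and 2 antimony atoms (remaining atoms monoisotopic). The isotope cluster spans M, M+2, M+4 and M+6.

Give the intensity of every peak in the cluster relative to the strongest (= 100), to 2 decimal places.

Iridium pattern (n=1): 0.3730 : 0.6270
Antimony pattern (n=2): 0.32729841 : 0.48960318 : 0.18309841
Convolve the two distributions (both contribute in 2-u steps):
  M: 0.3730×0.32729841 = 0.122082
  M+2: 0.3730×0.48960318 + 0.6270×0.32729841 = 0.387838
  M+4: 0.3730×0.18309841 + 0.6270×0.48960318 = 0.375277
  M+6: 0.6270×0.18309841 = 0.114803
Scale to base peak (0.387838) = 100: 31.48 : 100.00 : 96.76 : 29.60

31.48 : 100.00 : 96.76 : 29.60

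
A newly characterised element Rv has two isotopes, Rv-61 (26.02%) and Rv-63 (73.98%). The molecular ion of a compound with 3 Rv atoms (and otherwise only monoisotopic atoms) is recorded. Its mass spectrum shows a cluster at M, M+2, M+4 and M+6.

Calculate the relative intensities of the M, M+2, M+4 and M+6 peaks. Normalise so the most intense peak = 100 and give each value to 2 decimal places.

Each Rv atom is independently Rv-61 (p = 0.2602) or Rv-63 (q = 0.7398); the cluster is the binomial expansion (p + q)^3.
P(M) = 0.2602^3 = 0.017617
P(M+2) = 3 × 0.2602^2 × 0.7398^1 = 0.150262
P(M+4) = 3 × 0.2602^1 × 0.7398^2 = 0.427226
P(M+6) = 0.7398^3 = 0.404896
The M+4 peak is largest (0.427226); scaling to 100 gives 4.12 : 35.17 : 100.00 : 94.77.

4.12 : 35.17 : 100.00 : 94.77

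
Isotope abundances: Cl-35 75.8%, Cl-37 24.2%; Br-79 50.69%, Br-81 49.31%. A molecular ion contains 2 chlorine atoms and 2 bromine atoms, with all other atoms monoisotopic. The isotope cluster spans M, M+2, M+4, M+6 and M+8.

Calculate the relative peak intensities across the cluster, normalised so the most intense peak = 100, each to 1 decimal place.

38.7 : 100.0 : 88.6 : 31.1 : 3.7

Chlorine pattern (n=2): 0.574564 : 0.366872 : 0.058564
Bromine pattern (n=2): 0.25694761 : 0.49990478 : 0.24314761
Convolve the two distributions (both contribute in 2-u steps):
  M: 0.574564×0.25694761 = 0.147633
  M+2: 0.574564×0.49990478 + 0.366872×0.25694761 = 0.381494
  M+4: 0.574564×0.24314761 + 0.366872×0.49990478 + 0.058564×0.25694761 = 0.338153
  M+6: 0.366872×0.24314761 + 0.058564×0.49990478 = 0.118480
  M+8: 0.058564×0.24314761 = 0.014240
Scale to base peak (0.381494) = 100: 38.7 : 100.0 : 88.6 : 31.1 : 3.7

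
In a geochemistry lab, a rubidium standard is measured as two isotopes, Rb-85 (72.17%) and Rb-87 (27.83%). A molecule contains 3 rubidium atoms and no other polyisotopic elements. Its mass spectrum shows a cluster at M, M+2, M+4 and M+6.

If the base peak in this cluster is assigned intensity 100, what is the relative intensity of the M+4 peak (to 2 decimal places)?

38.56

Term probabilities: M 0.3759, M+2 0.4349, M+4 0.1677, M+6 0.0216. Base peak = M+2.
P(M+2) = C(3,1) × 0.7217^2 × 0.2783^1 = 3 × 0.52085089 × 0.2783 = 0.434858 (base)
P(M+4) = C(3,2) × 0.7217^1 × 0.2783^2 = 3 × 0.7217 × 0.07745089 = 0.167689
Relative intensity = 0.167689 / 0.434858 × 100 = 38.56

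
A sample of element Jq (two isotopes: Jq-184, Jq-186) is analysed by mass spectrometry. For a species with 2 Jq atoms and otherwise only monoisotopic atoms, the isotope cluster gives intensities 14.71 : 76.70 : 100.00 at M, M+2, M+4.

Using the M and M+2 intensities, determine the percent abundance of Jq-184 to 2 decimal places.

If p is the fraction of Jq that is Jq-184, then I(M+2)/I(M) = [C(2,1)·p^1·(1−p)] / p^2 = 2·(1−p)/p = 76.70/14.71 = 5.2141
(1−p)/p = 5.2141/2 = 2.6071  ⇒  p = 1/(1 + 2.6071) = 0.2772
Jq-184: 27.72%, Jq-186: 72.28%.

27.72%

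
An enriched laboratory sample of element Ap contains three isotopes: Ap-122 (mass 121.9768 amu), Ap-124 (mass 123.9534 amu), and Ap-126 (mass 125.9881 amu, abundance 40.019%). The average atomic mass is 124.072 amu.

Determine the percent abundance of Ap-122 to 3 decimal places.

35.195%

The remaining 59.981% is split between Ap-122 (fraction x) and Ap-124 (fraction 0.59981 − x).
Substituting: 121.9768x + 123.9534(0.59981 − x) = 73.652822261
(121.9768 − 123.9534)x = -0.695666593  ⇒  x = 0.35195, y = 0.24786
Ap-122: 35.195%, Ap-124: 24.786%.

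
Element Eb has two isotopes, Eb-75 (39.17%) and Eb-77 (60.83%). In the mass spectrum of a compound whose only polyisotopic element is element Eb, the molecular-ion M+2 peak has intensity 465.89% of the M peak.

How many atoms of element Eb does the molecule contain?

3

With n Eb atoms, P(M+2)/P(M) = C(n,1)·p^(n−1)q / p^n = n·q/p = n · 0.6083/0.3917.
n = 4.6589 × 0.3917/0.6083 = 3.00 ≈ 3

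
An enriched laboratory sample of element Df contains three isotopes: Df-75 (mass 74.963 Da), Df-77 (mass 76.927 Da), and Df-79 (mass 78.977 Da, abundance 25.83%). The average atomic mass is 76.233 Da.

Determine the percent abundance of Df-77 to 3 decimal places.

The remaining 74.17% is split between Df-75 (fraction x) and Df-77 (fraction 0.7417 − x).
Substituting: 74.963x + 76.927(0.7417 − x) = 55.8332409
(74.963 − 76.927)x = -1.223515  ⇒  x = 0.62297, y = 0.11873
Df-75: 62.297%, Df-77: 11.873%.

11.873%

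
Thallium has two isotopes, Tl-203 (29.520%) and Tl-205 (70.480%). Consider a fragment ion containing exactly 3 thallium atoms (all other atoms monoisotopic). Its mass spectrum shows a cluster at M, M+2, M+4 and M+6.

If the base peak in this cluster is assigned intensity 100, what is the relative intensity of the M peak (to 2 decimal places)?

(0.29520 + 0.70480)^3 gives M 0.0257, M+2 0.1843, M+4 0.4399, M+6 0.3501; the largest is M+4.
P(M+4) = C(3,2) × 0.29520^1 × 0.70480^2 = 3 × 0.2952 × 0.49674304 = 0.439916 (base)
P(M) = C(3,0) × 0.29520^3 × 0.70480^0 = 1 × 0.02572463 × 1.0000 = 0.025725
Relative intensity = 0.025725 / 0.439916 × 100 = 5.85

5.85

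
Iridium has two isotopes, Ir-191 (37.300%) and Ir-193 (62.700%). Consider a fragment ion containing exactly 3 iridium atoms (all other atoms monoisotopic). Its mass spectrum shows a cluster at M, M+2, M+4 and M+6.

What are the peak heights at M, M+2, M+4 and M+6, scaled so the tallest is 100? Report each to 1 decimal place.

The 3 Ir atoms are independent, so intensities follow the terms of (0.37300 + 0.62700)^3.
P(M) = 0.37300^3 = 0.051895
P(M+2) = 3 × 0.37300^2 × 0.62700^1 = 0.261702
P(M+4) = 3 × 0.37300^1 × 0.62700^2 = 0.439911
P(M+6) = 0.62700^3 = 0.246492
The M+4 peak is largest (0.439911); scaling to 100 gives 11.8 : 59.5 : 100.0 : 56.0.

11.8 : 59.5 : 100.0 : 56.0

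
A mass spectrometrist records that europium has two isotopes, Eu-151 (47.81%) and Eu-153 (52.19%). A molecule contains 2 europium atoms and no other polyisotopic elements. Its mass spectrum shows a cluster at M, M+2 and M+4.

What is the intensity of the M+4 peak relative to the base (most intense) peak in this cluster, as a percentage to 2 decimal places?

(0.4781 + 0.5219)^2 gives M 0.2286, M+2 0.4990, M+4 0.2724; the largest is M+2.
P(M+2) = C(2,1) × 0.4781^1 × 0.5219^1 = 2 × 0.4781 × 0.5219 = 0.499041 (base)
P(M+4) = C(2,2) × 0.4781^0 × 0.5219^2 = 1 × 1.0000 × 0.27237961 = 0.272380
Relative intensity = 0.272380 / 0.499041 × 100 = 54.58

54.58%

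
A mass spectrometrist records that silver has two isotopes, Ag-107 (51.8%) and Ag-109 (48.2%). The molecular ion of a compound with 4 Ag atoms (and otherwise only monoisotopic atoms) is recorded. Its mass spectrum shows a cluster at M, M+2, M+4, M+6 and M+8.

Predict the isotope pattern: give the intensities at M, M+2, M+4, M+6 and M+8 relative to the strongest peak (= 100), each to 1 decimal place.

Expanding (0.518 + 0.482)^4:
P(M) = 0.518^4 = 0.071998
P(M+2) = 4 × 0.518^3 × 0.482^1 = 0.267976
P(M+4) = 6 × 0.518^2 × 0.482^2 = 0.374029
P(M+6) = 4 × 0.518^1 × 0.482^3 = 0.232023
P(M+8) = 0.482^4 = 0.053974
The M+4 peak is largest (0.374029); scaling to 100 gives 19.2 : 71.6 : 100.0 : 62.0 : 14.4.

19.2 : 71.6 : 100.0 : 62.0 : 14.4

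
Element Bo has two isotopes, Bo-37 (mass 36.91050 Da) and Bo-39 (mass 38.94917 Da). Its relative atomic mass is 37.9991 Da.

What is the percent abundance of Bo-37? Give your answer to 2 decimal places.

46.60%

Writing the weighted mean with unknown fraction x of Bo-37:
36.91050·x + 38.94917·(1 − x) = 37.9991
(36.91050 − 38.94917)·x = 37.9991 − 38.94917
x = -0.95007 / -2.03867 = 0.46602 → 46.60% Bo-37, 53.40% Bo-39.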